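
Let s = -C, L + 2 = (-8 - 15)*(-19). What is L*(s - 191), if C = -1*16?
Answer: -76125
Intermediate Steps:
L = 435 (L = -2 + (-8 - 15)*(-19) = -2 - 23*(-19) = -2 + 437 = 435)
C = -16
s = 16 (s = -1*(-16) = 16)
L*(s - 191) = 435*(16 - 191) = 435*(-175) = -76125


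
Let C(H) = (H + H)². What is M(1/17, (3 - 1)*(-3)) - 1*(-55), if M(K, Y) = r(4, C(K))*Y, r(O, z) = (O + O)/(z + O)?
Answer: 6241/145 ≈ 43.041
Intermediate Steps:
C(H) = 4*H² (C(H) = (2*H)² = 4*H²)
r(O, z) = 2*O/(O + z) (r(O, z) = (2*O)/(O + z) = 2*O/(O + z))
M(K, Y) = 8*Y/(4 + 4*K²) (M(K, Y) = (2*4/(4 + 4*K²))*Y = (8/(4 + 4*K²))*Y = 8*Y/(4 + 4*K²))
M(1/17, (3 - 1)*(-3)) - 1*(-55) = 2*((3 - 1)*(-3))/(1 + (1/17)²) - 1*(-55) = 2*(2*(-3))/(1 + (1/17)²) + 55 = 2*(-6)/(1 + 1/289) + 55 = 2*(-6)/(290/289) + 55 = 2*(-6)*(289/290) + 55 = -1734/145 + 55 = 6241/145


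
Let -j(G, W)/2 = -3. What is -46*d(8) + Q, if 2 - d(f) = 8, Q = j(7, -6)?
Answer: 282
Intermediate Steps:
j(G, W) = 6 (j(G, W) = -2*(-3) = 6)
Q = 6
d(f) = -6 (d(f) = 2 - 1*8 = 2 - 8 = -6)
-46*d(8) + Q = -46*(-6) + 6 = 276 + 6 = 282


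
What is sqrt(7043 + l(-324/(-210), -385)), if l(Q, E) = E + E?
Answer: 3*sqrt(697) ≈ 79.202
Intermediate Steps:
l(Q, E) = 2*E
sqrt(7043 + l(-324/(-210), -385)) = sqrt(7043 + 2*(-385)) = sqrt(7043 - 770) = sqrt(6273) = 3*sqrt(697)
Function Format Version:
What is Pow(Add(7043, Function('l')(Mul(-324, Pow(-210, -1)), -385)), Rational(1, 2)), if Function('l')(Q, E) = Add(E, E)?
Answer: Mul(3, Pow(697, Rational(1, 2))) ≈ 79.202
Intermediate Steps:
Function('l')(Q, E) = Mul(2, E)
Pow(Add(7043, Function('l')(Mul(-324, Pow(-210, -1)), -385)), Rational(1, 2)) = Pow(Add(7043, Mul(2, -385)), Rational(1, 2)) = Pow(Add(7043, -770), Rational(1, 2)) = Pow(6273, Rational(1, 2)) = Mul(3, Pow(697, Rational(1, 2)))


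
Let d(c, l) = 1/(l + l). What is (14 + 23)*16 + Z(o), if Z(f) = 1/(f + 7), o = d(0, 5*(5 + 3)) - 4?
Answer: 142752/241 ≈ 592.33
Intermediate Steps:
d(c, l) = 1/(2*l)
o = -319/80 (o = 1/(2*((5*(5 + 3)))) - 4 = 1/(2*((5*8))) - 4 = (½)/40 - 4 = (½)*(1/40) - 4 = 1/80 - 4 = -319/80 ≈ -3.9875)
Z(f) = 1/(7 + f)
(14 + 23)*16 + Z(o) = (14 + 23)*16 + 1/(7 - 319/80) = 37*16 + 1/(241/80) = 592 + 80/241 = 142752/241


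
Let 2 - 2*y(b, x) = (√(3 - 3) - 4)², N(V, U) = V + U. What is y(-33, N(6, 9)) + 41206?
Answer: 41199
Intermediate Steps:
N(V, U) = U + V
y(b, x) = -7 (y(b, x) = 1 - (√(3 - 3) - 4)²/2 = 1 - (√0 - 4)²/2 = 1 - (0 - 4)²/2 = 1 - ½*(-4)² = 1 - ½*16 = 1 - 8 = -7)
y(-33, N(6, 9)) + 41206 = -7 + 41206 = 41199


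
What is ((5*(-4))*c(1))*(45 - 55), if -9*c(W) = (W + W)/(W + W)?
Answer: -200/9 ≈ -22.222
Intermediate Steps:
c(W) = -⅑ (c(W) = -(W + W)/(9*(W + W)) = -2*W/(9*(2*W)) = -2*W*1/(2*W)/9 = -⅑*1 = -⅑)
((5*(-4))*c(1))*(45 - 55) = ((5*(-4))*(-⅑))*(45 - 55) = -20*(-⅑)*(-10) = (20/9)*(-10) = -200/9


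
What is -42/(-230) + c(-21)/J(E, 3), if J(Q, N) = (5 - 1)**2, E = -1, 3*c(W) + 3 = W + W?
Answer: -1389/1840 ≈ -0.75489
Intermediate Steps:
c(W) = -1 + 2*W/3 (c(W) = -1 + (W + W)/3 = -1 + (2*W)/3 = -1 + 2*W/3)
J(Q, N) = 16 (J(Q, N) = 4**2 = 16)
-42/(-230) + c(-21)/J(E, 3) = -42/(-230) + (-1 + (2/3)*(-21))/16 = -42*(-1/230) + (-1 - 14)*(1/16) = 21/115 - 15*1/16 = 21/115 - 15/16 = -1389/1840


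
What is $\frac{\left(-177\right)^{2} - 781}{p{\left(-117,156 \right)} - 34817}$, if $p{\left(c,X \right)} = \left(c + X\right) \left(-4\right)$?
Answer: $- \frac{30548}{34973} \approx -0.87347$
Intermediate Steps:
$p{\left(c,X \right)} = - 4 X - 4 c$ ($p{\left(c,X \right)} = \left(X + c\right) \left(-4\right) = - 4 X - 4 c$)
$\frac{\left(-177\right)^{2} - 781}{p{\left(-117,156 \right)} - 34817} = \frac{\left(-177\right)^{2} - 781}{\left(\left(-4\right) 156 - -468\right) - 34817} = \frac{31329 - 781}{\left(-624 + 468\right) - 34817} = \frac{30548}{-156 - 34817} = \frac{30548}{-34973} = 30548 \left(- \frac{1}{34973}\right) = - \frac{30548}{34973}$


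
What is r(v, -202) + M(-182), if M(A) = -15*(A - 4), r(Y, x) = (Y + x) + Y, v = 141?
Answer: 2870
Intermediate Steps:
r(Y, x) = x + 2*Y
M(A) = 60 - 15*A (M(A) = -15*(-4 + A) = 60 - 15*A)
r(v, -202) + M(-182) = (-202 + 2*141) + (60 - 15*(-182)) = (-202 + 282) + (60 + 2730) = 80 + 2790 = 2870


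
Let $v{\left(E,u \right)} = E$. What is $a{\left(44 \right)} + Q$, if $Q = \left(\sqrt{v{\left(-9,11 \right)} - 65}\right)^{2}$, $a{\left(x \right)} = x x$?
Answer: $1862$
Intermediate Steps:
$a{\left(x \right)} = x^{2}$
$Q = -74$ ($Q = \left(\sqrt{-9 - 65}\right)^{2} = \left(\sqrt{-74}\right)^{2} = \left(i \sqrt{74}\right)^{2} = -74$)
$a{\left(44 \right)} + Q = 44^{2} - 74 = 1936 - 74 = 1862$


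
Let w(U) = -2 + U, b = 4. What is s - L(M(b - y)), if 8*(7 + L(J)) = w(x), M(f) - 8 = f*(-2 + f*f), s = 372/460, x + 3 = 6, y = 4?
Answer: 7069/920 ≈ 7.6837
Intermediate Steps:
x = 3 (x = -3 + 6 = 3)
s = 93/115 (s = 372*(1/460) = 93/115 ≈ 0.80870)
M(f) = 8 + f*(-2 + f**2) (M(f) = 8 + f*(-2 + f*f) = 8 + f*(-2 + f**2))
L(J) = -55/8 (L(J) = -7 + (-2 + 3)/8 = -7 + (1/8)*1 = -7 + 1/8 = -55/8)
s - L(M(b - y)) = 93/115 - 1*(-55/8) = 93/115 + 55/8 = 7069/920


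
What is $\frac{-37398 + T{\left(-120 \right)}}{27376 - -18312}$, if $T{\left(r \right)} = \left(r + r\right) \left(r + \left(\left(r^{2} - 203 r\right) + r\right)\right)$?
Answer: $- \frac{4641099}{22844} \approx -203.16$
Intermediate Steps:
$T{\left(r \right)} = 2 r \left(r^{2} - 201 r\right)$ ($T{\left(r \right)} = 2 r \left(r + \left(r^{2} - 202 r\right)\right) = 2 r \left(r^{2} - 201 r\right)$)
$\frac{-37398 + T{\left(-120 \right)}}{27376 - -18312} = \frac{-37398 + 2 \left(-120\right)^{2} \left(-201 - 120\right)}{27376 - -18312} = \frac{-37398 + 2 \cdot 14400 \left(-321\right)}{27376 + 18312} = \frac{-37398 - 9244800}{45688} = \left(-9282198\right) \frac{1}{45688} = - \frac{4641099}{22844}$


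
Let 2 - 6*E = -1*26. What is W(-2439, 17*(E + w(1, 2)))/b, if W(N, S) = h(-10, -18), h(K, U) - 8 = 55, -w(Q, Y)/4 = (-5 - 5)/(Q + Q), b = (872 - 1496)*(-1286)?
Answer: 21/267488 ≈ 7.8508e-5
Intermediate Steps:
b = 802464 (b = -624*(-1286) = 802464)
E = 14/3 (E = 1/3 - (-1)*26/6 = 1/3 - 1/6*(-26) = 1/3 + 13/3 = 14/3 ≈ 4.6667)
w(Q, Y) = 20/Q (w(Q, Y) = -4*(-5 - 5)/(Q + Q) = -(-40)/(2*Q) = -(-40)*1/(2*Q) = -(-20)/Q = 20/Q)
h(K, U) = 63 (h(K, U) = 8 + 55 = 63)
W(N, S) = 63
W(-2439, 17*(E + w(1, 2)))/b = 63/802464 = 63*(1/802464) = 21/267488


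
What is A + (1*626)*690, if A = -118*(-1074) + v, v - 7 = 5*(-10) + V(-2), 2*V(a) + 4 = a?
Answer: 558626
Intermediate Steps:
V(a) = -2 + a/2
v = -46 (v = 7 + (5*(-10) + (-2 + (1/2)*(-2))) = 7 + (-50 + (-2 - 1)) = 7 + (-50 - 3) = 7 - 53 = -46)
A = 126686 (A = -118*(-1074) - 46 = 126732 - 46 = 126686)
A + (1*626)*690 = 126686 + (1*626)*690 = 126686 + 626*690 = 126686 + 431940 = 558626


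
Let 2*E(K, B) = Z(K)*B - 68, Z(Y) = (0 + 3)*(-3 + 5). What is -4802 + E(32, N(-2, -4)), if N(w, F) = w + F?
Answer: -4854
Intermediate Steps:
N(w, F) = F + w
Z(Y) = 6 (Z(Y) = 3*2 = 6)
E(K, B) = -34 + 3*B (E(K, B) = (6*B - 68)/2 = (-68 + 6*B)/2 = -34 + 3*B)
-4802 + E(32, N(-2, -4)) = -4802 + (-34 + 3*(-4 - 2)) = -4802 + (-34 + 3*(-6)) = -4802 + (-34 - 18) = -4802 - 52 = -4854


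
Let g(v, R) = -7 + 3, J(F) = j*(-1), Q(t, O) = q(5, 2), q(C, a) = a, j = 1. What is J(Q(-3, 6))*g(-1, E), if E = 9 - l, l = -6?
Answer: 4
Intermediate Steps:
E = 15 (E = 9 - 1*(-6) = 9 + 6 = 15)
Q(t, O) = 2
J(F) = -1 (J(F) = 1*(-1) = -1)
g(v, R) = -4
J(Q(-3, 6))*g(-1, E) = -1*(-4) = 4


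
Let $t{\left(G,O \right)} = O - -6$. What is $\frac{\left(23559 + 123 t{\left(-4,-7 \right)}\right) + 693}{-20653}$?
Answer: $- \frac{24129}{20653} \approx -1.1683$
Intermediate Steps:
$t{\left(G,O \right)} = 6 + O$ ($t{\left(G,O \right)} = O + 6 = 6 + O$)
$\frac{\left(23559 + 123 t{\left(-4,-7 \right)}\right) + 693}{-20653} = \frac{\left(23559 + 123 \left(6 - 7\right)\right) + 693}{-20653} = \left(\left(23559 + 123 \left(-1\right)\right) + 693\right) \left(- \frac{1}{20653}\right) = \left(\left(23559 - 123\right) + 693\right) \left(- \frac{1}{20653}\right) = \left(23436 + 693\right) \left(- \frac{1}{20653}\right) = 24129 \left(- \frac{1}{20653}\right) = - \frac{24129}{20653}$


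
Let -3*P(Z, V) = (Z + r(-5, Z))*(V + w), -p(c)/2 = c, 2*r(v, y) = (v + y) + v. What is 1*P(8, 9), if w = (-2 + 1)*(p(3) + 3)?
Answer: -28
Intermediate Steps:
r(v, y) = v + y/2 (r(v, y) = ((v + y) + v)/2 = (y + 2*v)/2 = v + y/2)
p(c) = -2*c
w = 3 (w = (-2 + 1)*(-2*3 + 3) = -(-6 + 3) = -1*(-3) = 3)
P(Z, V) = -(-5 + 3*Z/2)*(3 + V)/3 (P(Z, V) = -(Z + (-5 + Z/2))*(V + 3)/3 = -(-5 + 3*Z/2)*(3 + V)/3)
1*P(8, 9) = 1*(5 - 3/2*8 + (5/3)*9 - ½*9*8) = 1*(5 - 12 + 15 - 36) = 1*(-28) = -28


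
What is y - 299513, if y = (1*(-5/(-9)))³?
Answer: -218344852/729 ≈ -2.9951e+5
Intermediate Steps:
y = 125/729 (y = (1*(-5*(-⅑)))³ = (1*(5/9))³ = (5/9)³ = 125/729 ≈ 0.17147)
y - 299513 = 125/729 - 299513 = -218344852/729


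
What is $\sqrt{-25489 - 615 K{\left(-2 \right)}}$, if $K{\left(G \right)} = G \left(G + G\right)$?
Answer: $i \sqrt{30409} \approx 174.38 i$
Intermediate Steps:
$K{\left(G \right)} = 2 G^{2}$ ($K{\left(G \right)} = G 2 G = 2 G^{2}$)
$\sqrt{-25489 - 615 K{\left(-2 \right)}} = \sqrt{-25489 - 615 \cdot 2 \left(-2\right)^{2}} = \sqrt{-25489 - 615 \cdot 2 \cdot 4} = \sqrt{-25489 - 4920} = \sqrt{-30409} = i \sqrt{30409}$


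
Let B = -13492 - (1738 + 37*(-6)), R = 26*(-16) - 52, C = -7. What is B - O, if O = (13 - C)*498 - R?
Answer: -25436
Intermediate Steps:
R = -468 (R = -416 - 52 = -468)
O = 10428 (O = (13 - 1*(-7))*498 - 1*(-468) = (13 + 7)*498 + 468 = 20*498 + 468 = 9960 + 468 = 10428)
B = -15008 (B = -13492 - (1738 - 222) = -13492 - 1*1516 = -13492 - 1516 = -15008)
B - O = -15008 - 1*10428 = -15008 - 10428 = -25436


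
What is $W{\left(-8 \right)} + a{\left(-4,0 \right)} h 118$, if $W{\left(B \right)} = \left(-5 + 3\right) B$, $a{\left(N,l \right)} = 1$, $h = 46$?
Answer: $5444$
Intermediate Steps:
$W{\left(B \right)} = - 2 B$
$W{\left(-8 \right)} + a{\left(-4,0 \right)} h 118 = \left(-2\right) \left(-8\right) + 1 \cdot 46 \cdot 118 = 16 + 46 \cdot 118 = 16 + 5428 = 5444$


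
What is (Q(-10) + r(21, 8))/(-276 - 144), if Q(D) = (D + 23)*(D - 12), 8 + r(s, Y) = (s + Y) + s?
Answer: 61/105 ≈ 0.58095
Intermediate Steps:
r(s, Y) = -8 + Y + 2*s (r(s, Y) = -8 + ((s + Y) + s) = -8 + ((Y + s) + s) = -8 + (Y + 2*s) = -8 + Y + 2*s)
Q(D) = (-12 + D)*(23 + D) (Q(D) = (23 + D)*(-12 + D) = (-12 + D)*(23 + D))
(Q(-10) + r(21, 8))/(-276 - 144) = ((-276 + (-10)² + 11*(-10)) + (-8 + 8 + 2*21))/(-276 - 144) = ((-276 + 100 - 110) + (-8 + 8 + 42))/(-420) = (-286 + 42)*(-1/420) = -244*(-1/420) = 61/105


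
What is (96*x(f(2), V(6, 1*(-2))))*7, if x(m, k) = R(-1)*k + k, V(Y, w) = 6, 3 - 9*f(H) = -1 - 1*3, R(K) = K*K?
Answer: 8064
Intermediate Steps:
R(K) = K²
f(H) = 7/9 (f(H) = ⅓ - (-1 - 1*3)/9 = ⅓ - (-1 - 3)/9 = ⅓ - ⅑*(-4) = ⅓ + 4/9 = 7/9)
x(m, k) = 2*k (x(m, k) = (-1)²*k + k = 1*k + k = k + k = 2*k)
(96*x(f(2), V(6, 1*(-2))))*7 = (96*(2*6))*7 = (96*12)*7 = 1152*7 = 8064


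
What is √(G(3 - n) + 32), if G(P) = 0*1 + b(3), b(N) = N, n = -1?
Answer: √35 ≈ 5.9161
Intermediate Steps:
G(P) = 3 (G(P) = 0*1 + 3 = 0 + 3 = 3)
√(G(3 - n) + 32) = √(3 + 32) = √35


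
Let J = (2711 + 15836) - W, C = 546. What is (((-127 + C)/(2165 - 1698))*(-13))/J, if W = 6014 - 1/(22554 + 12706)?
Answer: -192061220/206373642327 ≈ -0.00093065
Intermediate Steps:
W = 212053639/35260 (W = 6014 - 1/35260 = 212053639/35260 ≈ 6014.0)
J = 441913581/35260 (J = (2711 + 15836) - 1*212053639/35260 = 18547 - 212053639/35260 = 441913581/35260 ≈ 12533.)
(((-127 + C)/(2165 - 1698))*(-13))/J = (((-127 + 546)/(2165 - 1698))*(-13))/(441913581/35260) = ((419/467)*(-13))*(35260/441913581) = -5447/467*35260/441913581 = -192061220/206373642327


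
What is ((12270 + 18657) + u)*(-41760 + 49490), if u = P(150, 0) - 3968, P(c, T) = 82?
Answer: 209026930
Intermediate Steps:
u = -3886 (u = 82 - 3968 = -3886)
((12270 + 18657) + u)*(-41760 + 49490) = ((12270 + 18657) - 3886)*(-41760 + 49490) = (30927 - 3886)*7730 = 27041*7730 = 209026930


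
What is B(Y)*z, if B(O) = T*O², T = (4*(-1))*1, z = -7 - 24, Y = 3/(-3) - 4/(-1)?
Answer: 1116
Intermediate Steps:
Y = 3 (Y = 3*(-⅓) - 4*(-1) = -1 + 4 = 3)
z = -31
T = -4 (T = -4*1 = -4)
B(O) = -4*O²
B(Y)*z = -4*3²*(-31) = -4*9*(-31) = -36*(-31) = 1116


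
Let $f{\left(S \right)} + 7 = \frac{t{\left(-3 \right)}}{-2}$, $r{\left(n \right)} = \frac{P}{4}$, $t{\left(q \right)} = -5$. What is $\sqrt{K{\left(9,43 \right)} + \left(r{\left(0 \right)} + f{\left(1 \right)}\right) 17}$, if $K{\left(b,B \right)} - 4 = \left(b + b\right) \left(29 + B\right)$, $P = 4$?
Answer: $\frac{\sqrt{4962}}{2} \approx 35.221$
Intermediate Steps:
$K{\left(b,B \right)} = 4 + 2 b \left(29 + B\right)$ ($K{\left(b,B \right)} = 4 + \left(b + b\right) \left(29 + B\right) = 4 + 2 b \left(29 + B\right)$)
$r{\left(n \right)} = 1$ ($r{\left(n \right)} = \frac{4}{4} = 4 \cdot \frac{1}{4} = 1$)
$f{\left(S \right)} = - \frac{9}{2}$ ($f{\left(S \right)} = -7 - \frac{5}{-2} = -7 - - \frac{5}{2} = -7 + \frac{5}{2} = - \frac{9}{2}$)
$\sqrt{K{\left(9,43 \right)} + \left(r{\left(0 \right)} + f{\left(1 \right)}\right) 17} = \sqrt{\left(4 + 58 \cdot 9 + 2 \cdot 43 \cdot 9\right) + \left(1 - \frac{9}{2}\right) 17} = \sqrt{\left(4 + 522 + 774\right) - \frac{119}{2}} = \sqrt{1300 - \frac{119}{2}} = \sqrt{\frac{2481}{2}} = \frac{\sqrt{4962}}{2}$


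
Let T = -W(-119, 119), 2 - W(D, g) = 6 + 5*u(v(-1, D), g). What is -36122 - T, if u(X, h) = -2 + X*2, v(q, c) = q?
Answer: -36106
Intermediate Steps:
u(X, h) = -2 + 2*X
W(D, g) = 16 (W(D, g) = 2 - (6 + 5*(-2 + 2*(-1))) = 2 - (6 + 5*(-2 - 2)) = 2 - (6 + 5*(-4)) = 2 - (6 - 20) = 2 - 1*(-14) = 2 + 14 = 16)
T = -16 (T = -1*16 = -16)
-36122 - T = -36122 - 1*(-16) = -36122 + 16 = -36106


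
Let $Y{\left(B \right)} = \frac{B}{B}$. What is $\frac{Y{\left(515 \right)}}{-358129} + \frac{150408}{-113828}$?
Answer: $- \frac{13466395115}{10191276953} \approx -1.3214$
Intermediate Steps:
$Y{\left(B \right)} = 1$
$\frac{Y{\left(515 \right)}}{-358129} + \frac{150408}{-113828} = 1 \frac{1}{-358129} + \frac{150408}{-113828} = 1 \left(- \frac{1}{358129}\right) + 150408 \left(- \frac{1}{113828}\right) = - \frac{1}{358129} - \frac{37602}{28457} = - \frac{13466395115}{10191276953}$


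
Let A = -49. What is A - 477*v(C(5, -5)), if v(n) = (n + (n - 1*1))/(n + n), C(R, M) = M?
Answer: -5737/10 ≈ -573.70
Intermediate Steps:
v(n) = (-1 + 2*n)/(2*n) (v(n) = (n + (n - 1))/((2*n)) = (n + (-1 + n))*(1/(2*n)) = (-1 + 2*n)*(1/(2*n)) = (-1 + 2*n)/(2*n))
A - 477*v(C(5, -5)) = -49 - 477*(-1/2 - 5)/(-5) = -49 - (-477)*(-11)/(5*2) = -49 - 477*11/10 = -49 - 5247/10 = -5737/10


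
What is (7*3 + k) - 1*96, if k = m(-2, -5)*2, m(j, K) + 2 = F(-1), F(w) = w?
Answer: -81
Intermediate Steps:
m(j, K) = -3 (m(j, K) = -2 - 1 = -3)
k = -6 (k = -3*2 = -6)
(7*3 + k) - 1*96 = (7*3 - 6) - 1*96 = (21 - 6) - 96 = 15 - 96 = -81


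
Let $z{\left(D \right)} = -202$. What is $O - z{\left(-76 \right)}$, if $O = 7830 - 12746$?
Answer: $-4714$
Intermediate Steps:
$O = -4916$ ($O = 7830 - 12746 = -4916$)
$O - z{\left(-76 \right)} = -4916 - -202 = -4916 + 202 = -4714$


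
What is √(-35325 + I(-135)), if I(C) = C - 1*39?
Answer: I*√35499 ≈ 188.41*I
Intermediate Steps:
I(C) = -39 + C (I(C) = C - 39 = -39 + C)
√(-35325 + I(-135)) = √(-35325 + (-39 - 135)) = √(-35325 - 174) = √(-35499) = I*√35499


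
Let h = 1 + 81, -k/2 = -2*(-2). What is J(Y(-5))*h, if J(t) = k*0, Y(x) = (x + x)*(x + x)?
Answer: 0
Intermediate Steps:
Y(x) = 4*x**2 (Y(x) = (2*x)*(2*x) = 4*x**2)
k = -8 (k = -(-4)*(-2) = -2*4 = -8)
J(t) = 0 (J(t) = -8*0 = 0)
h = 82
J(Y(-5))*h = 0*82 = 0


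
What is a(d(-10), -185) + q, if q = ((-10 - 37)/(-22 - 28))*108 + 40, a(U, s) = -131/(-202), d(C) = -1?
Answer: 717951/5050 ≈ 142.17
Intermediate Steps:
a(U, s) = 131/202 (a(U, s) = -131*(-1/202) = 131/202)
q = 3538/25 (q = -47/(-50)*108 + 40 = -47*(-1/50)*108 + 40 = (47/50)*108 + 40 = 2538/25 + 40 = 3538/25 ≈ 141.52)
a(d(-10), -185) + q = 131/202 + 3538/25 = 717951/5050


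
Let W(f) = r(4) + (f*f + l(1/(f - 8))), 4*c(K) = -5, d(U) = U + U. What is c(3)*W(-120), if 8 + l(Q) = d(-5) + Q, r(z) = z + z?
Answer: -9209595/512 ≈ -17988.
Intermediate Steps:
d(U) = 2*U
r(z) = 2*z
l(Q) = -18 + Q (l(Q) = -8 + (2*(-5) + Q) = -8 + (-10 + Q) = -18 + Q)
c(K) = -5/4 (c(K) = (¼)*(-5) = -5/4)
W(f) = -10 + f² + 1/(-8 + f) (W(f) = 2*4 + (f*f + (-18 + 1/(f - 8))) = 8 + (f² + (-18 + 1/(-8 + f))) = 8 + (-18 + f² + 1/(-8 + f)) = -10 + f² + 1/(-8 + f))
c(3)*W(-120) = -5*(1 + (-10 + (-120)²)*(-8 - 120))/(4*(-8 - 120)) = -5*(1 + (-10 + 14400)*(-128))/(4*(-128)) = -(-5)*(1 + 14390*(-128))/512 = -(-5)*(1 - 1841920)/512 = -(-5)*(-1841919)/512 = -5/4*1841919/128 = -9209595/512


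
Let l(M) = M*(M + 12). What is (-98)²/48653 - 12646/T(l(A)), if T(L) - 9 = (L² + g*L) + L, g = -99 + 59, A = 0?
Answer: -615179402/437877 ≈ -1404.9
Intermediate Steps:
l(M) = M*(12 + M)
g = -40
T(L) = 9 + L² - 39*L (T(L) = 9 + ((L² - 40*L) + L) = 9 + (L² - 39*L) = 9 + L² - 39*L)
(-98)²/48653 - 12646/T(l(A)) = (-98)²/48653 - 12646/(9 + (0*(12 + 0))² - 0*(12 + 0)) = 9604*(1/48653) - 12646/(9 + (0*12)² - 0*12) = 9604/48653 - 12646/(9 + 0² - 39*0) = 9604/48653 - 12646/(9 + 0 + 0) = 9604/48653 - 12646/9 = -615179402/437877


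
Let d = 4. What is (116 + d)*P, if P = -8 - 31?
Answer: -4680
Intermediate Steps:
P = -39
(116 + d)*P = (116 + 4)*(-39) = 120*(-39) = -4680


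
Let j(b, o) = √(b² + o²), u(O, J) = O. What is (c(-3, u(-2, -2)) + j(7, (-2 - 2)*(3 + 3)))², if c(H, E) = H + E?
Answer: 400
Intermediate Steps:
c(H, E) = E + H
(c(-3, u(-2, -2)) + j(7, (-2 - 2)*(3 + 3)))² = ((-2 - 3) + √(7² + ((-2 - 2)*(3 + 3))²))² = (-5 + √(49 + (-4*6)²))² = (-5 + √(49 + (-24)²))² = (-5 + √(49 + 576))² = (-5 + √625)² = (-5 + 25)² = 20² = 400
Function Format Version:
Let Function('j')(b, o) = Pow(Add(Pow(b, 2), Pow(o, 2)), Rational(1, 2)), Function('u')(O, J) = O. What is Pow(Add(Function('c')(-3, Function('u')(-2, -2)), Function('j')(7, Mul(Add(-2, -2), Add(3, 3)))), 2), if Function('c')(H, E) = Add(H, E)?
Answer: 400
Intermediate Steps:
Function('c')(H, E) = Add(E, H)
Pow(Add(Function('c')(-3, Function('u')(-2, -2)), Function('j')(7, Mul(Add(-2, -2), Add(3, 3)))), 2) = Pow(Add(Add(-2, -3), Pow(Add(Pow(7, 2), Pow(Mul(Add(-2, -2), Add(3, 3)), 2)), Rational(1, 2))), 2) = Pow(Add(-5, Pow(Add(49, Pow(Mul(-4, 6), 2)), Rational(1, 2))), 2) = Pow(Add(-5, Pow(Add(49, Pow(-24, 2)), Rational(1, 2))), 2) = Pow(Add(-5, Pow(Add(49, 576), Rational(1, 2))), 2) = Pow(Add(-5, Pow(625, Rational(1, 2))), 2) = Pow(Add(-5, 25), 2) = Pow(20, 2) = 400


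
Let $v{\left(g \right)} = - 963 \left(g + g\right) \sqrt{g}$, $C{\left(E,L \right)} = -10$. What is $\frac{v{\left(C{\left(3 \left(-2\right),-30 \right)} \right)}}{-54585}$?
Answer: $- \frac{428 i \sqrt{10}}{1213} \approx - 1.1158 i$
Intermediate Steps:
$v{\left(g \right)} = - 1926 g^{\frac{3}{2}}$ ($v{\left(g \right)} = - 963 \cdot 2 g \sqrt{g} = - 1926 g \sqrt{g} = - 1926 g^{\frac{3}{2}}$)
$\frac{v{\left(C{\left(3 \left(-2\right),-30 \right)} \right)}}{-54585} = \frac{\left(-1926\right) \left(-10\right)^{\frac{3}{2}}}{-54585} = - 1926 \left(- 10 i \sqrt{10}\right) \left(- \frac{1}{54585}\right) = 19260 i \sqrt{10} \left(- \frac{1}{54585}\right) = - \frac{428 i \sqrt{10}}{1213}$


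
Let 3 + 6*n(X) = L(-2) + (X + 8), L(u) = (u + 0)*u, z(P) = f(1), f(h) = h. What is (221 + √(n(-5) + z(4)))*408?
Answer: 90168 + 136*√15 ≈ 90695.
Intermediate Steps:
z(P) = 1
L(u) = u² (L(u) = u*u = u²)
n(X) = 3/2 + X/6 (n(X) = -½ + ((-2)² + (X + 8))/6 = -½ + (4 + (8 + X))/6 = -½ + (12 + X)/6 = -½ + (2 + X/6) = 3/2 + X/6)
(221 + √(n(-5) + z(4)))*408 = (221 + √((3/2 + (⅙)*(-5)) + 1))*408 = (221 + √((3/2 - ⅚) + 1))*408 = (221 + √(⅔ + 1))*408 = (221 + √(5/3))*408 = (221 + √15/3)*408 = 90168 + 136*√15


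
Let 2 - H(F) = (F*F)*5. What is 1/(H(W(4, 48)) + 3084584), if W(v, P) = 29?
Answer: 1/3080381 ≈ 3.2464e-7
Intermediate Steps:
H(F) = 2 - 5*F² (H(F) = 2 - F*F*5 = 2 - F²*5 = 2 - 5*F²)
1/(H(W(4, 48)) + 3084584) = 1/((2 - 5*29²) + 3084584) = 1/((2 - 5*841) + 3084584) = 1/((2 - 4205) + 3084584) = 1/(-4203 + 3084584) = 1/3080381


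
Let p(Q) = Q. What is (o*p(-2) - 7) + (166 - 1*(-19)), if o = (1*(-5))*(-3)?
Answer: 148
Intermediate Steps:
o = 15 (o = -5*(-3) = 15)
(o*p(-2) - 7) + (166 - 1*(-19)) = (15*(-2) - 7) + (166 - 1*(-19)) = (-30 - 7) + (166 + 19) = -37 + 185 = 148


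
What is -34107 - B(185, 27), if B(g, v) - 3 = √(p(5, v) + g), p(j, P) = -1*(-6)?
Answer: -34110 - √191 ≈ -34124.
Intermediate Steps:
p(j, P) = 6
B(g, v) = 3 + √(6 + g)
-34107 - B(185, 27) = -34107 - (3 + √(6 + 185)) = -34107 - (3 + √191) = -34107 + (-3 - √191) = -34110 - √191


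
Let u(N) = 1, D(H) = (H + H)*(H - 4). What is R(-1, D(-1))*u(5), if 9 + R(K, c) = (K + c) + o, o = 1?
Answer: 1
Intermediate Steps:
D(H) = 2*H*(-4 + H) (D(H) = (2*H)*(-4 + H) = 2*H*(-4 + H))
R(K, c) = -8 + K + c (R(K, c) = -9 + ((K + c) + 1) = -9 + (1 + K + c) = -8 + K + c)
R(-1, D(-1))*u(5) = (-8 - 1 + 2*(-1)*(-4 - 1))*1 = (-8 - 1 + 2*(-1)*(-5))*1 = (-8 - 1 + 10)*1 = 1*1 = 1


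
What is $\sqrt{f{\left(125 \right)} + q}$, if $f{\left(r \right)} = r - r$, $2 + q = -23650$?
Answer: $18 i \sqrt{73} \approx 153.79 i$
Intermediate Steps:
$q = -23652$ ($q = -2 - 23650 = -23652$)
$f{\left(r \right)} = 0$
$\sqrt{f{\left(125 \right)} + q} = \sqrt{0 - 23652} = \sqrt{-23652} = 18 i \sqrt{73}$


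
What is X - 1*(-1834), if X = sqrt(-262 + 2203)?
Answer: 1834 + sqrt(1941) ≈ 1878.1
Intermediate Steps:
X = sqrt(1941) ≈ 44.057
X - 1*(-1834) = sqrt(1941) - 1*(-1834) = sqrt(1941) + 1834 = 1834 + sqrt(1941)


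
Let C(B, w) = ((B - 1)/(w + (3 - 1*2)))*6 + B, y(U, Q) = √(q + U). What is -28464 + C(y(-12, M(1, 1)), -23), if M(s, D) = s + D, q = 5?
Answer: -313101/11 + 8*I*√7/11 ≈ -28464.0 + 1.9242*I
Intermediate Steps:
M(s, D) = D + s
y(U, Q) = √(5 + U)
C(B, w) = B + 6*(-1 + B)/(1 + w) (C(B, w) = ((-1 + B)/(w + (3 - 2)))*6 + B = ((-1 + B)/(w + 1))*6 + B = ((-1 + B)/(1 + w))*6 + B = 6*(-1 + B)/(1 + w) + B = B + 6*(-1 + B)/(1 + w))
-28464 + C(y(-12, M(1, 1)), -23) = -28464 + (-6 + 7*√(5 - 12) + √(5 - 12)*(-23))/(1 - 23) = -28464 + (-6 + 7*√(-7) + √(-7)*(-23))/(-22) = -28464 - (-6 + 7*(I*√7) + (I*√7)*(-23))/22 = -28464 - (-6 + 7*I*√7 - 23*I*√7)/22 = -28464 - (-6 - 16*I*√7)/22 = -28464 + (3/11 + 8*I*√7/11) = -313101/11 + 8*I*√7/11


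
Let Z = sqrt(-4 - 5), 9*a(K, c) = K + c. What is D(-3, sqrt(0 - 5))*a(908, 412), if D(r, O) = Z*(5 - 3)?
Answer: 880*I ≈ 880.0*I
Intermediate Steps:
a(K, c) = K/9 + c/9 (a(K, c) = (K + c)/9 = K/9 + c/9)
Z = 3*I (Z = sqrt(-9) = 3*I ≈ 3.0*I)
D(r, O) = 6*I (D(r, O) = (3*I)*(5 - 3) = (3*I)*2 = 6*I)
D(-3, sqrt(0 - 5))*a(908, 412) = (6*I)*((1/9)*908 + (1/9)*412) = (6*I)*(908/9 + 412/9) = (6*I)*(440/3) = 880*I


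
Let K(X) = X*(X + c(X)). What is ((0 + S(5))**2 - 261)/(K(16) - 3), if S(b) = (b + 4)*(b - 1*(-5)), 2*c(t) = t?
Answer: 2613/127 ≈ 20.575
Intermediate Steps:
c(t) = t/2
S(b) = (4 + b)*(5 + b) (S(b) = (4 + b)*(b + 5) = (4 + b)*(5 + b))
K(X) = 3*X**2/2 (K(X) = X*(X + X/2) = X*(3*X/2) = 3*X**2/2)
((0 + S(5))**2 - 261)/(K(16) - 3) = ((0 + (20 + 5**2 + 9*5))**2 - 261)/((3/2)*16**2 - 3) = ((0 + (20 + 25 + 45))**2 - 261)/((3/2)*256 - 3) = ((0 + 90)**2 - 261)/(384 - 3) = (90**2 - 261)/381 = (8100 - 261)*(1/381) = 7839*(1/381) = 2613/127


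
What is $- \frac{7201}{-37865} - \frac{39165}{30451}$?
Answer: $- \frac{1263705074}{1153027115} \approx -1.096$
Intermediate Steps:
$- \frac{7201}{-37865} - \frac{39165}{30451} = \left(-7201\right) \left(- \frac{1}{37865}\right) - \frac{39165}{30451} = \frac{7201}{37865} - \frac{39165}{30451} = - \frac{1263705074}{1153027115}$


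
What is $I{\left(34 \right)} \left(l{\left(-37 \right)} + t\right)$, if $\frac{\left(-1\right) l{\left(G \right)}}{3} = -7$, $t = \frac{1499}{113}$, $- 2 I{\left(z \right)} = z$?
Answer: $- \frac{65824}{113} \approx -582.51$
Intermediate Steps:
$I{\left(z \right)} = - \frac{z}{2}$
$t = \frac{1499}{113}$ ($t = 1499 \cdot \frac{1}{113} = \frac{1499}{113} \approx 13.265$)
$l{\left(G \right)} = 21$ ($l{\left(G \right)} = \left(-3\right) \left(-7\right) = 21$)
$I{\left(34 \right)} \left(l{\left(-37 \right)} + t\right) = \left(- \frac{1}{2}\right) 34 \left(21 + \frac{1499}{113}\right) = \left(-17\right) \frac{3872}{113} = - \frac{65824}{113}$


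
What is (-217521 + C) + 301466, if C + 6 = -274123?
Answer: -190184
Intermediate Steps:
C = -274129 (C = -6 - 274123 = -274129)
(-217521 + C) + 301466 = (-217521 - 274129) + 301466 = -491650 + 301466 = -190184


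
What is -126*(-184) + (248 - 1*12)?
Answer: 23420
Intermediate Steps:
-126*(-184) + (248 - 1*12) = 23184 + (248 - 12) = 23184 + 236 = 23420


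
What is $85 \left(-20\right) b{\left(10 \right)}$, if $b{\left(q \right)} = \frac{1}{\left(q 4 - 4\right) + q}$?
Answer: $- \frac{850}{23} \approx -36.957$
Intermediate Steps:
$b{\left(q \right)} = \frac{1}{-4 + 5 q}$ ($b{\left(q \right)} = \frac{1}{\left(4 q - 4\right) + q} = \frac{1}{\left(-4 + 4 q\right) + q} = \frac{1}{-4 + 5 q}$)
$85 \left(-20\right) b{\left(10 \right)} = \frac{85 \left(-20\right)}{-4 + 5 \cdot 10} = - \frac{1700}{-4 + 50} = - \frac{1700}{46} = \left(-1700\right) \frac{1}{46} = - \frac{850}{23}$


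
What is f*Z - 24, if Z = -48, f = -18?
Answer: 840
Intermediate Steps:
f*Z - 24 = -18*(-48) - 24 = 864 - 24 = 840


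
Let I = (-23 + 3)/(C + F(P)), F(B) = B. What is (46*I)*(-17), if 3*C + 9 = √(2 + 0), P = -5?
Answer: -563040/287 - 23460*√2/287 ≈ -2077.4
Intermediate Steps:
C = -3 + √2/3 (C = -3 + √(2 + 0)/3 = -3 + √2/3 ≈ -2.5286)
I = -20/(-8 + √2/3) (I = (-23 + 3)/((-3 + √2/3) - 5) = -20/(-8 + √2/3) ≈ 2.6565)
(46*I)*(-17) = (46*(720/287 + 30*√2/287))*(-17) = (33120/287 + 1380*√2/287)*(-17) = -563040/287 - 23460*√2/287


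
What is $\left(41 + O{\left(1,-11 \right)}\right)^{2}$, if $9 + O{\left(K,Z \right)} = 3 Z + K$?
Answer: $0$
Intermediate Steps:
$O{\left(K,Z \right)} = -9 + K + 3 Z$ ($O{\left(K,Z \right)} = -9 + \left(3 Z + K\right) = -9 + \left(K + 3 Z\right) = -9 + K + 3 Z$)
$\left(41 + O{\left(1,-11 \right)}\right)^{2} = \left(41 + \left(-9 + 1 + 3 \left(-11\right)\right)\right)^{2} = \left(41 - 41\right)^{2} = 0^{2} = 0$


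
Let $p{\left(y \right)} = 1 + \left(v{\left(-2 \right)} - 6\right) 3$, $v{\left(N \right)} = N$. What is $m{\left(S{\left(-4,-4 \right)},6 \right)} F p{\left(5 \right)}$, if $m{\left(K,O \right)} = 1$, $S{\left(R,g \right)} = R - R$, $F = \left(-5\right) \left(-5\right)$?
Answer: $-575$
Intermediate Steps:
$F = 25$
$S{\left(R,g \right)} = 0$
$p{\left(y \right)} = -23$ ($p{\left(y \right)} = 1 + \left(-2 - 6\right) 3 = 1 - 24 = -23$)
$m{\left(S{\left(-4,-4 \right)},6 \right)} F p{\left(5 \right)} = 1 \cdot 25 \left(-23\right) = 25 \left(-23\right) = -575$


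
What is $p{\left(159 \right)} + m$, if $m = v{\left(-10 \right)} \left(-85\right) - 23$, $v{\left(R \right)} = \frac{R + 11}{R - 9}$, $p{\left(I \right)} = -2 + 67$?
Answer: $\frac{883}{19} \approx 46.474$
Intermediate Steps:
$p{\left(I \right)} = 65$
$v{\left(R \right)} = \frac{11 + R}{-9 + R}$
$m = - \frac{352}{19}$ ($m = \frac{11 - 10}{-9 - 10} \left(-85\right) - 23 = \frac{1}{-19} \cdot 1 \left(-85\right) - 23 = \left(- \frac{1}{19}\right) 1 \left(-85\right) - 23 = \left(- \frac{1}{19}\right) \left(-85\right) - 23 = \frac{85}{19} - 23 = - \frac{352}{19} \approx -18.526$)
$p{\left(159 \right)} + m = 65 - \frac{352}{19} = \frac{883}{19}$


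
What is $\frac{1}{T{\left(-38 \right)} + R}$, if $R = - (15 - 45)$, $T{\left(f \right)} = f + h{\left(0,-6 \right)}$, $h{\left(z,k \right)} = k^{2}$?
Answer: $\frac{1}{28} \approx 0.035714$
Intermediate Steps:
$T{\left(f \right)} = 36 + f$ ($T{\left(f \right)} = f + \left(-6\right)^{2} = f + 36 = 36 + f$)
$R = 30$ ($R = \left(-1\right) \left(-30\right) = 30$)
$\frac{1}{T{\left(-38 \right)} + R} = \frac{1}{\left(36 - 38\right) + 30} = \frac{1}{-2 + 30} = \frac{1}{28}$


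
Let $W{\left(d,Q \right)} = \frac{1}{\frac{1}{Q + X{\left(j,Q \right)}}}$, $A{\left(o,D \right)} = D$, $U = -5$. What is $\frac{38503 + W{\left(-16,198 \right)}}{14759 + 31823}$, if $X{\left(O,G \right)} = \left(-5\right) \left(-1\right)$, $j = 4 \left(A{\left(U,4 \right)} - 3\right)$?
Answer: $\frac{19353}{23291} \approx 0.83092$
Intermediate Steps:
$j = 4$ ($j = 4 \left(4 - 3\right) = 4 \cdot 1 = 4$)
$X{\left(O,G \right)} = 5$
$W{\left(d,Q \right)} = 5 + Q$ ($W{\left(d,Q \right)} = \frac{1}{\frac{1}{Q + 5}} = \frac{1}{\frac{1}{5 + Q}} = 5 + Q$)
$\frac{38503 + W{\left(-16,198 \right)}}{14759 + 31823} = \frac{38503 + \left(5 + 198\right)}{14759 + 31823} = \frac{38503 + 203}{46582} = 38706 \cdot \frac{1}{46582} = \frac{19353}{23291}$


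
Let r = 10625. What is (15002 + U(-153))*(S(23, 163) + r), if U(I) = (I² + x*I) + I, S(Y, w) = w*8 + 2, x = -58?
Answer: 562331892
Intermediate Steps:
S(Y, w) = 2 + 8*w (S(Y, w) = 8*w + 2 = 2 + 8*w)
U(I) = I² - 57*I (U(I) = (I² - 58*I) + I = I² - 57*I)
(15002 + U(-153))*(S(23, 163) + r) = (15002 - 153*(-57 - 153))*((2 + 8*163) + 10625) = (15002 - 153*(-210))*((2 + 1304) + 10625) = (15002 + 32130)*(1306 + 10625) = 47132*11931 = 562331892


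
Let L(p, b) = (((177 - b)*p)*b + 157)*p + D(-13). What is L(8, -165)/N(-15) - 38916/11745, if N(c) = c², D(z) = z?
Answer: -11635517/725 ≈ -16049.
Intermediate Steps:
L(p, b) = -13 + p*(157 + b*p*(177 - b)) (L(p, b) = (((177 - b)*p)*b + 157)*p - 13 = ((p*(177 - b))*b + 157)*p - 13 = (b*p*(177 - b) + 157)*p - 13 = (157 + b*p*(177 - b))*p - 13 = p*(157 + b*p*(177 - b)) - 13 = -13 + p*(157 + b*p*(177 - b)))
L(8, -165)/N(-15) - 38916/11745 = (-13 + 157*8 - 1*(-165)²*8² + 177*(-165)*8²)/((-15)²) - 38916/11745 = (-13 + 1256 - 1*27225*64 + 177*(-165)*64)/225 - 38916*1/11745 = (-13 + 1256 - 1742400 - 1869120)*(1/225) - 4324/1305 = -3610277*1/225 - 4324/1305 = -3610277/225 - 4324/1305 = -11635517/725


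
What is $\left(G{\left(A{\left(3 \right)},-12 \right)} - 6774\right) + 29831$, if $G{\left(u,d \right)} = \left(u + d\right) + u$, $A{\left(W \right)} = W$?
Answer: $23051$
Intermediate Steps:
$G{\left(u,d \right)} = d + 2 u$ ($G{\left(u,d \right)} = \left(d + u\right) + u = d + 2 u$)
$\left(G{\left(A{\left(3 \right)},-12 \right)} - 6774\right) + 29831 = \left(\left(-12 + 2 \cdot 3\right) - 6774\right) + 29831 = \left(\left(-12 + 6\right) - 6774\right) + 29831 = \left(-6 - 6774\right) + 29831 = -6780 + 29831 = 23051$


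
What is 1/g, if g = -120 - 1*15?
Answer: -1/135 ≈ -0.0074074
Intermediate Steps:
g = -135 (g = -120 - 15 = -135)
1/g = 1/(-135) = -1/135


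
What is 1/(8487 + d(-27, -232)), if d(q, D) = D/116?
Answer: 1/8485 ≈ 0.00011786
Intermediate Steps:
d(q, D) = D/116 (d(q, D) = D*(1/116) = D/116)
1/(8487 + d(-27, -232)) = 1/(8487 + (1/116)*(-232)) = 1/(8487 - 2) = 1/8485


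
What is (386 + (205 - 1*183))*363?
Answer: 148104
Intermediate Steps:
(386 + (205 - 1*183))*363 = (386 + (205 - 183))*363 = (386 + 22)*363 = 408*363 = 148104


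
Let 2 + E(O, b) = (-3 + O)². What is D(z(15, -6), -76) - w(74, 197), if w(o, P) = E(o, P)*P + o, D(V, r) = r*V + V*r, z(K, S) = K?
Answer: -995037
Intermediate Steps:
D(V, r) = 2*V*r (D(V, r) = V*r + V*r = 2*V*r)
E(O, b) = -2 + (-3 + O)²
w(o, P) = o + P*(-2 + (-3 + o)²) (w(o, P) = (-2 + (-3 + o)²)*P + o = P*(-2 + (-3 + o)²) + o = o + P*(-2 + (-3 + o)²))
D(z(15, -6), -76) - w(74, 197) = 2*15*(-76) - (74 + 197*(-2 + (-3 + 74)²)) = -2280 - (74 + 197*(-2 + 71²)) = -2280 - (74 + 197*(-2 + 5041)) = -2280 - (74 + 197*5039) = -2280 - (74 + 992683) = -2280 - 1*992757 = -2280 - 992757 = -995037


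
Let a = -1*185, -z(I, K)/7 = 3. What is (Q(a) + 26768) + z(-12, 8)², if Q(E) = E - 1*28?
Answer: 26996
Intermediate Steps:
z(I, K) = -21 (z(I, K) = -7*3 = -21)
a = -185
Q(E) = -28 + E (Q(E) = E - 28 = -28 + E)
(Q(a) + 26768) + z(-12, 8)² = ((-28 - 185) + 26768) + (-21)² = (-213 + 26768) + 441 = 26555 + 441 = 26996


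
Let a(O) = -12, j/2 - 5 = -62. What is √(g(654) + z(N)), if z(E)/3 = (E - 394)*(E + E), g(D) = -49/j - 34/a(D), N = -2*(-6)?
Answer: I*√9927766/19 ≈ 165.83*I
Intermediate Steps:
j = -114 (j = 10 + 2*(-62) = 10 - 124 = -114)
N = 12
g(D) = 62/19 (g(D) = -49/(-114) - 34/(-12) = -49*(-1/114) - 34*(-1/12) = 49/114 + 17/6 = 62/19)
z(E) = 6*E*(-394 + E) (z(E) = 3*((E - 394)*(E + E)) = 3*((-394 + E)*(2*E)) = 3*(2*E*(-394 + E)) = 6*E*(-394 + E))
√(g(654) + z(N)) = √(62/19 + 6*12*(-394 + 12)) = √(62/19 + 6*12*(-382)) = √(62/19 - 27504) = √(-522514/19) = I*√9927766/19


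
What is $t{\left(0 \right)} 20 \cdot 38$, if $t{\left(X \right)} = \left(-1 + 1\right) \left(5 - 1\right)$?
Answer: $0$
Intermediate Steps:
$t{\left(X \right)} = 0$ ($t{\left(X \right)} = 0 \cdot 4 = 0$)
$t{\left(0 \right)} 20 \cdot 38 = 0 \cdot 20 \cdot 38 = 0 \cdot 38 = 0$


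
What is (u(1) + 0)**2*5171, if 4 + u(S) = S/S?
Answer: 46539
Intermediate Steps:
u(S) = -3 (u(S) = -4 + S/S = -4 + 1 = -3)
(u(1) + 0)**2*5171 = (-3 + 0)**2*5171 = (-3)**2*5171 = 9*5171 = 46539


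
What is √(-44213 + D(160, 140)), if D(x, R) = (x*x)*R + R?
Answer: √3539927 ≈ 1881.5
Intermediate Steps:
D(x, R) = R + R*x² (D(x, R) = x²*R + R = R*x² + R = R + R*x²)
√(-44213 + D(160, 140)) = √(-44213 + 140*(1 + 160²)) = √(-44213 + 140*(1 + 25600)) = √(-44213 + 140*25601) = √(-44213 + 3584140) = √3539927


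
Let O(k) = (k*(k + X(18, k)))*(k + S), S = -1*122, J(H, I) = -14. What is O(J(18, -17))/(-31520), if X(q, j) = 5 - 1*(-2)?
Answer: 833/1970 ≈ 0.42284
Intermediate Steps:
X(q, j) = 7 (X(q, j) = 5 + 2 = 7)
S = -122
O(k) = k*(-122 + k)*(7 + k) (O(k) = (k*(k + 7))*(k - 122) = (k*(7 + k))*(-122 + k) = k*(-122 + k)*(7 + k))
O(J(18, -17))/(-31520) = -14*(-854 + (-14)² - 115*(-14))/(-31520) = -14*(-854 + 196 + 1610)*(-1/31520) = -14*952*(-1/31520) = -13328*(-1/31520) = 833/1970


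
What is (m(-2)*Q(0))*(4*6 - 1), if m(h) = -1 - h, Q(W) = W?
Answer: 0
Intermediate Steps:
(m(-2)*Q(0))*(4*6 - 1) = ((-1 - 1*(-2))*0)*(4*6 - 1) = ((-1 + 2)*0)*(24 - 1) = (1*0)*23 = 0*23 = 0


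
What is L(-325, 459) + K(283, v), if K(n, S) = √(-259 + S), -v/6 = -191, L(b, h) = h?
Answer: 459 + √887 ≈ 488.78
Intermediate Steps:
v = 1146 (v = -6*(-191) = 1146)
L(-325, 459) + K(283, v) = 459 + √(-259 + 1146) = 459 + √887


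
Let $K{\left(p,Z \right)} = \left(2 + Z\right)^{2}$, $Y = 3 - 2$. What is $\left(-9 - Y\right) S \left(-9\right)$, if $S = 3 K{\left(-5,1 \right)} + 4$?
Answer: $2790$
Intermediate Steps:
$Y = 1$ ($Y = 3 - 2 = 1$)
$S = 31$ ($S = 3 \left(2 + 1\right)^{2} + 4 = 3 \cdot 3^{2} + 4 = 3 \cdot 9 + 4 = 27 + 4 = 31$)
$\left(-9 - Y\right) S \left(-9\right) = \left(-9 - 1\right) 31 \left(-9\right) = \left(-10\right) 31 \left(-9\right) = \left(-310\right) \left(-9\right) = 2790$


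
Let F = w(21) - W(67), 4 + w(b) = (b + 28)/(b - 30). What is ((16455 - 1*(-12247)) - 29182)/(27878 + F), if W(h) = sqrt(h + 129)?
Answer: -4320/250691 ≈ -0.017232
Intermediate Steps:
w(b) = -4 + (28 + b)/(-30 + b) (w(b) = -4 + (b + 28)/(b - 30) = -4 + (28 + b)/(-30 + b))
W(h) = sqrt(129 + h)
F = -211/9 (F = (148 - 3*21)/(-30 + 21) - sqrt(129 + 67) = (148 - 63)/(-9) - sqrt(196) = -1/9*85 - 1*14 = -85/9 - 14 = -211/9 ≈ -23.444)
((16455 - 1*(-12247)) - 29182)/(27878 + F) = ((16455 - 1*(-12247)) - 29182)/(27878 - 211/9) = ((16455 + 12247) - 29182)/(250691/9) = (28702 - 29182)*(9/250691) = -480*9/250691 = -4320/250691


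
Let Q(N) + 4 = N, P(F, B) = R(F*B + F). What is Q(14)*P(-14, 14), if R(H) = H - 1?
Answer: -2110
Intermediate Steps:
R(H) = -1 + H
P(F, B) = -1 + F + B*F (P(F, B) = -1 + (F*B + F) = -1 + (B*F + F) = -1 + (F + B*F) = -1 + F + B*F)
Q(N) = -4 + N
Q(14)*P(-14, 14) = (-4 + 14)*(-1 - 14*(1 + 14)) = 10*(-1 - 14*15) = 10*(-1 - 210) = 10*(-211) = -2110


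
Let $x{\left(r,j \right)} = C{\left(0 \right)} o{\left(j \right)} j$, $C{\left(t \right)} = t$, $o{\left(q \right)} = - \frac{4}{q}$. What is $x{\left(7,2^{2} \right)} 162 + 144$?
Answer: $144$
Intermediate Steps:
$x{\left(r,j \right)} = 0$ ($x{\left(r,j \right)} = 0 \left(- \frac{4}{j}\right) j = 0 j = 0$)
$x{\left(7,2^{2} \right)} 162 + 144 = 0 \cdot 162 + 144 = 0 + 144 = 144$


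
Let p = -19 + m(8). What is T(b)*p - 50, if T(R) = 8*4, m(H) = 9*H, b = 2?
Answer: 1646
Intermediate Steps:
T(R) = 32
p = 53 (p = -19 + 9*8 = -19 + 72 = 53)
T(b)*p - 50 = 32*53 - 50 = 1696 - 50 = 1646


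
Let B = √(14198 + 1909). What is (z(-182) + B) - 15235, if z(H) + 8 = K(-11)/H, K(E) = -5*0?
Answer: -15243 + √16107 ≈ -15116.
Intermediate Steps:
K(E) = 0
z(H) = -8 (z(H) = -8 + 0/H = -8 + 0 = -8)
B = √16107 ≈ 126.91
(z(-182) + B) - 15235 = (-8 + √16107) - 15235 = -15243 + √16107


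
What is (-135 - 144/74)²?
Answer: 25674489/1369 ≈ 18754.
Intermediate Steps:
(-135 - 144/74)² = (-135 - 144*1/74)² = (-135 - 72/37)² = (-5067/37)² = 25674489/1369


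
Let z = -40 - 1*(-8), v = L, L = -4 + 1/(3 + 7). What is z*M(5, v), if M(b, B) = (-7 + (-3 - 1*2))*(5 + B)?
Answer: 2112/5 ≈ 422.40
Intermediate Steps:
L = -39/10 (L = -4 + 1/10 = -39/10 ≈ -3.9000)
v = -39/10 ≈ -3.9000
M(b, B) = -60 - 12*B (M(b, B) = (-7 + (-3 - 2))*(5 + B) = (-7 - 5)*(5 + B) = -12*(5 + B) = -60 - 12*B)
z = -32 (z = -40 + 8 = -32)
z*M(5, v) = -32*(-60 - 12*(-39/10)) = -32*(-60 + 234/5) = -32*(-66/5) = 2112/5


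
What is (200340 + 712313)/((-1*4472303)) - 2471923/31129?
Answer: -11083598623906/139218320087 ≈ -79.613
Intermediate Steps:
(200340 + 712313)/((-1*4472303)) - 2471923/31129 = 912653/(-4472303) - 2471923*1/31129 = 912653*(-1/4472303) - 2471923/31129 = -912653/4472303 - 2471923/31129 = -11083598623906/139218320087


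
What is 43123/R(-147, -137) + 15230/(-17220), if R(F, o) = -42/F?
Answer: 129950399/861 ≈ 1.5093e+5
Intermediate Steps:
43123/R(-147, -137) + 15230/(-17220) = 43123/((-42/(-147))) + 15230/(-17220) = 43123/((-42*(-1/147))) + 15230*(-1/17220) = 43123/(2/7) - 1523/1722 = 43123*(7/2) - 1523/1722 = 301861/2 - 1523/1722 = 129950399/861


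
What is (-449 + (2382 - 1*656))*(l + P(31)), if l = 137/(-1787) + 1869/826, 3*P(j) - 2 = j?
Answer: 3550684453/210866 ≈ 16839.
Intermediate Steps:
P(j) = ⅔ + j/3
l = 460963/210866 (l = 137*(-1/1787) + 1869*(1/826) = -137/1787 + 267/118 = 460963/210866 ≈ 2.1860)
(-449 + (2382 - 1*656))*(l + P(31)) = (-449 + (2382 - 1*656))*(460963/210866 + (⅔ + (⅓)*31)) = (-449 + (2382 - 656))*(460963/210866 + (⅔ + 31/3)) = (-449 + 1726)*(460963/210866 + 11) = 1277*(2780489/210866) = 3550684453/210866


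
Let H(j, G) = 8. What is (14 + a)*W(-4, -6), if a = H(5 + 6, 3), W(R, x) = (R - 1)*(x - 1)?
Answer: 770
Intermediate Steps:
W(R, x) = (-1 + R)*(-1 + x)
a = 8
(14 + a)*W(-4, -6) = (14 + 8)*(1 - 1*(-4) - 1*(-6) - 4*(-6)) = 22*(1 + 4 + 6 + 24) = 22*35 = 770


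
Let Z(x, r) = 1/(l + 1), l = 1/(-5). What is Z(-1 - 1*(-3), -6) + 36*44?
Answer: 6341/4 ≈ 1585.3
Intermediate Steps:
l = -1/5 ≈ -0.20000
Z(x, r) = 5/4 (Z(x, r) = 1/(-1/5 + 1) = 1/(4/5) = 5/4)
Z(-1 - 1*(-3), -6) + 36*44 = 5/4 + 36*44 = 5/4 + 1584 = 6341/4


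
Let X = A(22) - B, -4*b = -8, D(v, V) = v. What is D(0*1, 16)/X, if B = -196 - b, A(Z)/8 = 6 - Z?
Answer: 0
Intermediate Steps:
b = 2 (b = -¼*(-8) = 2)
A(Z) = 48 - 8*Z (A(Z) = 8*(6 - Z) = 48 - 8*Z)
B = -198 (B = -196 - 1*2 = -196 - 2 = -198)
X = 70 (X = (48 - 8*22) - 1*(-198) = (48 - 176) + 198 = -128 + 198 = 70)
D(0*1, 16)/X = (0*1)/70 = 0*(1/70) = 0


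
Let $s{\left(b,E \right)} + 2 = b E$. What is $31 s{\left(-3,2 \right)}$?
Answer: $-248$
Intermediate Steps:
$s{\left(b,E \right)} = -2 + E b$ ($s{\left(b,E \right)} = -2 + b E = -2 + E b$)
$31 s{\left(-3,2 \right)} = 31 \left(-2 + 2 \left(-3\right)\right) = 31 \left(-2 - 6\right) = 31 \left(-8\right) = -248$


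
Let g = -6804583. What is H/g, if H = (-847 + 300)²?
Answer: -299209/6804583 ≈ -0.043972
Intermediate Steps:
H = 299209 (H = (-547)² = 299209)
H/g = 299209/(-6804583) = 299209*(-1/6804583) = -299209/6804583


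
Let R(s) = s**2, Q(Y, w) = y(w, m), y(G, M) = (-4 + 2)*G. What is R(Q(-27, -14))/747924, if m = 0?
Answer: 196/186981 ≈ 0.0010482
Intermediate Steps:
y(G, M) = -2*G
Q(Y, w) = -2*w
R(Q(-27, -14))/747924 = (-2*(-14))**2/747924 = 28**2*(1/747924) = 784*(1/747924) = 196/186981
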